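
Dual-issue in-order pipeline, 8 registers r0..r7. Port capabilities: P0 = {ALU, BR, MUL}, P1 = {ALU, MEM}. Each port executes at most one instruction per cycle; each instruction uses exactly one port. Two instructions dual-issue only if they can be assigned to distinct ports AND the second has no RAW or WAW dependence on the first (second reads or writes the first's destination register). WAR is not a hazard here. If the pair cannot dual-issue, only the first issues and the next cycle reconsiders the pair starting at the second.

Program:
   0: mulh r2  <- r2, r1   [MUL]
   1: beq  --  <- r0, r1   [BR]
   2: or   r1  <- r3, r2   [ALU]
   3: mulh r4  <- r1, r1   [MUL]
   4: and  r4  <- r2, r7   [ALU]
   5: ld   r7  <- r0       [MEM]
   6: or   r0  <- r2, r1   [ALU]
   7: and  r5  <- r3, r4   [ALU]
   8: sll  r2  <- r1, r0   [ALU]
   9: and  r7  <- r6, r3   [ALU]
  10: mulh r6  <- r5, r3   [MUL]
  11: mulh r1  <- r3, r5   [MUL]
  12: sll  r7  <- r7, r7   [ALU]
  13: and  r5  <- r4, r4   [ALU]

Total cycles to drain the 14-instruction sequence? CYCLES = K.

0. mulh.MUL @i0  | no-port MUL/BR
1. beq.BR/or.ALU @i1/i2  | pair
2. mulh.MUL @i3  | WAW r4
3. and.ALU/ld.MEM @i4/i5  | pair
4. or.ALU/and.ALU @i6/i7  | pair
5. sll.ALU/and.ALU @i8/i9  | pair
6. mulh.MUL @i10  | no-port MUL/MUL
7. mulh.MUL/sll.ALU @i11/i12  | pair
8. and.ALU @i13  | tail

CYCLES = 9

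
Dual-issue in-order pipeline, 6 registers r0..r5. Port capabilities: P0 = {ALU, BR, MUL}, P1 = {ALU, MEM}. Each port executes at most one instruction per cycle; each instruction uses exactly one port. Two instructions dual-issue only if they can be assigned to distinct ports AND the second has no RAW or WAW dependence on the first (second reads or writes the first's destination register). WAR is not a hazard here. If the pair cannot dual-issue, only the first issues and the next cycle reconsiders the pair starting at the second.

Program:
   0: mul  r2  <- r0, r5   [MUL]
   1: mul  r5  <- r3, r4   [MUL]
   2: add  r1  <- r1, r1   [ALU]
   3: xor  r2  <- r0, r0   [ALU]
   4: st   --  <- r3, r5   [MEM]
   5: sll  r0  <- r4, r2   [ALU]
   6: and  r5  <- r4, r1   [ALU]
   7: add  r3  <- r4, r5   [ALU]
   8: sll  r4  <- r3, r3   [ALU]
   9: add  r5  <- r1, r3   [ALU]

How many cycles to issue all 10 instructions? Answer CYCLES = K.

0. mul @i0  | no-port MUL/MUL
1. mul add @i1+i2  | dual
2. xor st @i3+i4  | dual
3. sll and @i5+i6  | dual
4. add @i7  | RAW r3
5. sll add @i8+i9  | dual

CYCLES = 6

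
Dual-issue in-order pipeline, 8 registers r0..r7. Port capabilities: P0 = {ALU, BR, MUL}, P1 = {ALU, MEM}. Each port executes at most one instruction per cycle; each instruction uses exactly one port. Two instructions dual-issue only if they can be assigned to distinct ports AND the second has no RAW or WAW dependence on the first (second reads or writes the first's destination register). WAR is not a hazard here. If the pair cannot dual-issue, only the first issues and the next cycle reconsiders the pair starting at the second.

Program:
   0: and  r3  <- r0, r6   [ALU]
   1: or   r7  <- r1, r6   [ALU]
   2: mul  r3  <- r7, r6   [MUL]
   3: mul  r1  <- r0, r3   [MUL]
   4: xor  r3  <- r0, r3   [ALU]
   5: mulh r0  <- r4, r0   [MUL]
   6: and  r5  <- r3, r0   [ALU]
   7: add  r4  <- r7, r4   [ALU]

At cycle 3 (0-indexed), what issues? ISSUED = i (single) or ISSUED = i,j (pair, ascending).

ISSUED = 5

#0 head=0: and.ALU;or.ALU i0&i1 2-wide
#1 head=2: mul.MUL i2 no-port MUL/MUL
#2 head=3: mul.MUL;xor.ALU i3&i4 2-wide
#3 head=5: mulh.MUL i5 RAW r0
#4 head=6: and.ALU;add.ALU i6&i7 2-wide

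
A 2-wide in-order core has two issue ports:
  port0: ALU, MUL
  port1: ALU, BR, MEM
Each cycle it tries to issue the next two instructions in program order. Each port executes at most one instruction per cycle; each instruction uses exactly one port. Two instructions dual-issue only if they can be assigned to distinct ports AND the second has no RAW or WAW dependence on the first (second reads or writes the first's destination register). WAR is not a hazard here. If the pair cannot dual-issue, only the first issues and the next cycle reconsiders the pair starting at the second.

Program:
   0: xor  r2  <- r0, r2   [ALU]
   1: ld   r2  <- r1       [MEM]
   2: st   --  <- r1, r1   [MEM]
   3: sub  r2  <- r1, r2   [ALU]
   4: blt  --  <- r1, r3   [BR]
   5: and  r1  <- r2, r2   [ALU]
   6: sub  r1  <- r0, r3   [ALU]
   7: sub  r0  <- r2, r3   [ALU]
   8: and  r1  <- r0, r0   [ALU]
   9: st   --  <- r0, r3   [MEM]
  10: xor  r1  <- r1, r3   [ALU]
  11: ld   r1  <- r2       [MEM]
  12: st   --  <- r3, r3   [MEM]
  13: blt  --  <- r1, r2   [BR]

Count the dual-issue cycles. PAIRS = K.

t=0 i0:xor.ALU ; WAW r2
t=1 i1:ld.MEM ; no-port MEM/MEM
t=2 i2,i3:st.MEM;sub.ALU ; dual
t=3 i4,i5:blt.BR;and.ALU ; dual
t=4 i6,i7:sub.ALU;sub.ALU ; dual
t=5 i8,i9:and.ALU;st.MEM ; dual
t=6 i10:xor.ALU ; WAW r1
t=7 i11:ld.MEM ; no-port MEM/MEM
t=8 i12:st.MEM ; no-port MEM/BR
t=9 i13:blt.BR ; tail

PAIRS = 4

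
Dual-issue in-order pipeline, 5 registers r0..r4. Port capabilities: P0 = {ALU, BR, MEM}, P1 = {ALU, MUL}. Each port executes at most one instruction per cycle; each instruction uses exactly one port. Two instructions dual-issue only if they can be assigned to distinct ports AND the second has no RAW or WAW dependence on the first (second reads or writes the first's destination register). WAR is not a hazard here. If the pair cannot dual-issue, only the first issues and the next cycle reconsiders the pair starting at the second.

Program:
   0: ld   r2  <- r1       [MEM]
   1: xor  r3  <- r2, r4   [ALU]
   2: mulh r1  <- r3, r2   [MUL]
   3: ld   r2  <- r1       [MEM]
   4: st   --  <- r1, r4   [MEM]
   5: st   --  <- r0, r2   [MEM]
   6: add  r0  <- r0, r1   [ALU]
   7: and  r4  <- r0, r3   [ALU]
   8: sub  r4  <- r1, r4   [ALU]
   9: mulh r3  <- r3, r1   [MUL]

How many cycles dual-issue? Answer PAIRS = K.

#0 head=0: ld i0 RAW r2
#1 head=1: xor i1 RAW r3
#2 head=2: mulh i2 RAW r1
#3 head=3: ld i3 no-port MEM/MEM
#4 head=4: st i4 no-port MEM/MEM
#5 head=5: st/add i5&i6 dual
#6 head=7: and i7 RAW+WAW r4
#7 head=8: sub/mulh i8&i9 dual

PAIRS = 2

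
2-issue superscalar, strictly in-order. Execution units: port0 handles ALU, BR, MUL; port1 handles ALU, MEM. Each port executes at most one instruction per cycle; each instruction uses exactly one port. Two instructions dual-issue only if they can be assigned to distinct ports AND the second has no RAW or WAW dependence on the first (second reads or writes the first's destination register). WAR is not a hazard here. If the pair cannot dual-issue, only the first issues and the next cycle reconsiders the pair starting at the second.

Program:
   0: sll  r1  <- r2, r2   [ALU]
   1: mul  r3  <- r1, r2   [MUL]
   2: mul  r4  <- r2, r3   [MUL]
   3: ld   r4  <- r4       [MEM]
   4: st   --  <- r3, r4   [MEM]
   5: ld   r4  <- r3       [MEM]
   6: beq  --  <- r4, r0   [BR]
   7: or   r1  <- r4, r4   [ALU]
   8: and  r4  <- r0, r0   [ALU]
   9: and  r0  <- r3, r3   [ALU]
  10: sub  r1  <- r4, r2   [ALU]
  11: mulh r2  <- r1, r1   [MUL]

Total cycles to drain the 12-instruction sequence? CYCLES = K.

CYCLES = 10

t=0 i0:sll ; RAW r1
t=1 i1:mul ; no-port MUL/MUL
t=2 i2:mul ; RAW+WAW r4
t=3 i3:ld ; no-port MEM/MEM
t=4 i4:st ; no-port MEM/MEM
t=5 i5:ld ; RAW r4
t=6 i6&i7:beq+or ; pair
t=7 i8&i9:and+and ; pair
t=8 i10:sub ; RAW r1
t=9 i11:mulh ; tail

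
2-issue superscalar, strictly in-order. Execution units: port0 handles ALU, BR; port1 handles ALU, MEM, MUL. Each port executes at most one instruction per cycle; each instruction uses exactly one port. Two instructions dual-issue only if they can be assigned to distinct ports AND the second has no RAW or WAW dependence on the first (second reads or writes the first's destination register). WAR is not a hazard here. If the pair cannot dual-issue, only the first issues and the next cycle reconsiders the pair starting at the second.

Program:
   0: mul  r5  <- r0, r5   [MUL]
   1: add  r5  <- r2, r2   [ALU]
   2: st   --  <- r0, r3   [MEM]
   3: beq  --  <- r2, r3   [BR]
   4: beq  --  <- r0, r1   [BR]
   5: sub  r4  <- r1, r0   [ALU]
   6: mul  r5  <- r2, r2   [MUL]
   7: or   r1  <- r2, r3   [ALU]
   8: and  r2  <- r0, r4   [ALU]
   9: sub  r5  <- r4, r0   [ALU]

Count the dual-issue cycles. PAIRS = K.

t=0 i0:mul ; WAW r5
t=1 i1,i2:add st ; 2-wide
t=2 i3:beq ; no-port BR/BR
t=3 i4,i5:beq sub ; 2-wide
t=4 i6,i7:mul or ; 2-wide
t=5 i8,i9:and sub ; 2-wide

PAIRS = 4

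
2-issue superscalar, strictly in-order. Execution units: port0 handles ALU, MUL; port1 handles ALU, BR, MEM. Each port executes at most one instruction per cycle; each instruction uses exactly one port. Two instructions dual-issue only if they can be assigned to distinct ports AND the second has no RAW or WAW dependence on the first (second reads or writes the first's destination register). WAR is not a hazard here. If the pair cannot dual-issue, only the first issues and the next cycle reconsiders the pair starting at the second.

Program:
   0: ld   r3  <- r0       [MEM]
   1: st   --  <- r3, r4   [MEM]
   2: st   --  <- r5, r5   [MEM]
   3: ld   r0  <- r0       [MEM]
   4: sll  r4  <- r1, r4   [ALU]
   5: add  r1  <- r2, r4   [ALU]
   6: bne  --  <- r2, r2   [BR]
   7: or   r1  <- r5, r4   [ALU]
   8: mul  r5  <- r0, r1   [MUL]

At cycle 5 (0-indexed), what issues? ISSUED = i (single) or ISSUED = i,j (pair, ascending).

ISSUED = 7

  cy0 -> i0 (ld.MEM) no-port MEM/MEM
  cy1 -> i1 (st.MEM) no-port MEM/MEM
  cy2 -> i2 (st.MEM) no-port MEM/MEM
  cy3 -> i3,i4 (ld.MEM;sll.ALU) dual
  cy4 -> i5,i6 (add.ALU;bne.BR) dual
  cy5 -> i7 (or.ALU) RAW r1
  cy6 -> i8 (mul.MUL) tail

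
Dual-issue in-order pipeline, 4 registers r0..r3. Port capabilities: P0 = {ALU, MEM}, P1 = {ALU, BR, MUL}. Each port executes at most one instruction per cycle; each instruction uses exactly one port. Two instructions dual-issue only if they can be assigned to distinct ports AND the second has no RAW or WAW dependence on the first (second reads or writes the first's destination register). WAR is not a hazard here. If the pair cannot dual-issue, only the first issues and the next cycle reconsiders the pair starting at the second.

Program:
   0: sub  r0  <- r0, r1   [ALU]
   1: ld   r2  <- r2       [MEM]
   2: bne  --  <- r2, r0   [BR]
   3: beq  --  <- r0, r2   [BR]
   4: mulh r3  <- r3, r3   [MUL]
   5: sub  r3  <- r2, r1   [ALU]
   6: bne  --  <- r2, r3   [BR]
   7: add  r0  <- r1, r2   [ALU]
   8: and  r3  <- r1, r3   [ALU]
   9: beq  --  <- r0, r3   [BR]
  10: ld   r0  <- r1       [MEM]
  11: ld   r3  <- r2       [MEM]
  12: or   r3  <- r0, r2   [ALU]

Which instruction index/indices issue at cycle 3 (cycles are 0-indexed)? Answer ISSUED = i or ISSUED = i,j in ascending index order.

c0: i0&i1 sub.ALU;ld.MEM  2-wide
c1: i2 bne.BR  no-port BR/BR
c2: i3 beq.BR  no-port BR/MUL
c3: i4 mulh.MUL  WAW r3
c4: i5 sub.ALU  RAW r3
c5: i6&i7 bne.BR;add.ALU  2-wide
c6: i8 and.ALU  RAW r3
c7: i9&i10 beq.BR;ld.MEM  2-wide
c8: i11 ld.MEM  WAW r3
c9: i12 or.ALU  tail

ISSUED = 4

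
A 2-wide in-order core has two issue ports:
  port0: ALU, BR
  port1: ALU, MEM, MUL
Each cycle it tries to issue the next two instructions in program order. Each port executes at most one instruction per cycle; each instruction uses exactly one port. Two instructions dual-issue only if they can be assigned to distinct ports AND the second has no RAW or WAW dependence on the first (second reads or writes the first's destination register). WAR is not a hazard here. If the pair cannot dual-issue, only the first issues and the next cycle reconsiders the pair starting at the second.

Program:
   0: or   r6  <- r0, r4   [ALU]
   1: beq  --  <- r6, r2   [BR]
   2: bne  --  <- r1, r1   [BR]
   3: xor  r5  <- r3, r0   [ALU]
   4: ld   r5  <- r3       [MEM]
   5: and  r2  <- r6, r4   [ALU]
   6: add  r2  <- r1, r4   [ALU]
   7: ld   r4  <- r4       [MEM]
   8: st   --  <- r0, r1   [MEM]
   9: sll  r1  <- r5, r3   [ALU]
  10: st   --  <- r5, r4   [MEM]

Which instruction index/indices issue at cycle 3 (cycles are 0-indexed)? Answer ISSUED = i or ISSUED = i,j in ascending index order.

[0] i0  or.ALU  -- RAW r6
[1] i1  beq.BR  -- no-port BR/BR
[2] i2,i3  bne.BR xor.ALU  -- pair
[3] i4,i5  ld.MEM and.ALU  -- pair
[4] i6,i7  add.ALU ld.MEM  -- pair
[5] i8,i9  st.MEM sll.ALU  -- pair
[6] i10  st.MEM  -- tail

ISSUED = 4,5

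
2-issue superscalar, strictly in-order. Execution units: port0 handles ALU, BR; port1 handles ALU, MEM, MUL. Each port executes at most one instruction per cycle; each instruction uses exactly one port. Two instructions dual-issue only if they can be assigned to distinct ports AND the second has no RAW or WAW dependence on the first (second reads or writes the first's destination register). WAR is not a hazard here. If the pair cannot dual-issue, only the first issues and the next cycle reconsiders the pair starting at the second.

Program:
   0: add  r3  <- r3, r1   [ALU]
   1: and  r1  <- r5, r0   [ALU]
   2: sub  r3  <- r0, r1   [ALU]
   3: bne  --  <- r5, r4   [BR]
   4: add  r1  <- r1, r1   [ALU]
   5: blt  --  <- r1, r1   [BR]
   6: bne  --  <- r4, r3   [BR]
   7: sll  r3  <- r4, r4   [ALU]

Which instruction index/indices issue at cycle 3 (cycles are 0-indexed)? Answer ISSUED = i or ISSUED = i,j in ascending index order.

c0: i0&i1 add.ALU+and.ALU  dual
c1: i2&i3 sub.ALU+bne.BR  dual
c2: i4 add.ALU  RAW r1
c3: i5 blt.BR  no-port BR/BR
c4: i6&i7 bne.BR+sll.ALU  dual

ISSUED = 5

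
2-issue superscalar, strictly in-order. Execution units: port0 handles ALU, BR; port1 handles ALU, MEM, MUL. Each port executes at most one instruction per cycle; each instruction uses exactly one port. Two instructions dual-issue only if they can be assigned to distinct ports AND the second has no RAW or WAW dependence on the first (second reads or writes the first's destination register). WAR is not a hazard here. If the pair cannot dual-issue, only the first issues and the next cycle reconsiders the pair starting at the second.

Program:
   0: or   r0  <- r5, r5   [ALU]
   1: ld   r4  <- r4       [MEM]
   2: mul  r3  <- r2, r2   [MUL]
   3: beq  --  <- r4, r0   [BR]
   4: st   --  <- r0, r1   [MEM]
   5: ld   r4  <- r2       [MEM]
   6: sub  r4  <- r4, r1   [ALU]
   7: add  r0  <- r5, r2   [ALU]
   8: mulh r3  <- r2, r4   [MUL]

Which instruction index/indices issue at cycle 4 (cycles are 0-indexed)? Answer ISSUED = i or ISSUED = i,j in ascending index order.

ISSUED = 6,7

#0 head=0: or.ALU ld.MEM i0/i1 2-wide
#1 head=2: mul.MUL beq.BR i2/i3 2-wide
#2 head=4: st.MEM i4 no-port MEM/MEM
#3 head=5: ld.MEM i5 RAW+WAW r4
#4 head=6: sub.ALU add.ALU i6/i7 2-wide
#5 head=8: mulh.MUL i8 tail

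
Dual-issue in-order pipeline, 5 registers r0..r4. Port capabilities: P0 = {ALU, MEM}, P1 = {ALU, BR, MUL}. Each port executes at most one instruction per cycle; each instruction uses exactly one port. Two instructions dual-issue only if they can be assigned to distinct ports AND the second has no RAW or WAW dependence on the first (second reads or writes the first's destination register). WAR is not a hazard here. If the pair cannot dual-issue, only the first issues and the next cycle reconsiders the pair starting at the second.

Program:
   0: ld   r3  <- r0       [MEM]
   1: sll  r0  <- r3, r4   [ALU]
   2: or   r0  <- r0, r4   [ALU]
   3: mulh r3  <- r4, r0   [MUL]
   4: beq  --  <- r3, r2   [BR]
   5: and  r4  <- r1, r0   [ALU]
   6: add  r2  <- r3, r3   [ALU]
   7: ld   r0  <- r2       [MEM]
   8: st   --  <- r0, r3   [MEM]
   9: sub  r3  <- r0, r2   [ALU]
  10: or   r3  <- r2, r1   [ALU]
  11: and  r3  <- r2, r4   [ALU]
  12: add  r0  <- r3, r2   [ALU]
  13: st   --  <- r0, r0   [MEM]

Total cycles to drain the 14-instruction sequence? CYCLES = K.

CYCLES = 12

0. ld @i0  | RAW r3
1. sll @i1  | RAW+WAW r0
2. or @i2  | RAW r0
3. mulh @i3  | no-port MUL/BR
4. beq;and @i4+i5  | dual
5. add @i6  | RAW r2
6. ld @i7  | no-port MEM/MEM
7. st;sub @i8+i9  | dual
8. or @i10  | WAW r3
9. and @i11  | RAW r3
10. add @i12  | RAW r0
11. st @i13  | tail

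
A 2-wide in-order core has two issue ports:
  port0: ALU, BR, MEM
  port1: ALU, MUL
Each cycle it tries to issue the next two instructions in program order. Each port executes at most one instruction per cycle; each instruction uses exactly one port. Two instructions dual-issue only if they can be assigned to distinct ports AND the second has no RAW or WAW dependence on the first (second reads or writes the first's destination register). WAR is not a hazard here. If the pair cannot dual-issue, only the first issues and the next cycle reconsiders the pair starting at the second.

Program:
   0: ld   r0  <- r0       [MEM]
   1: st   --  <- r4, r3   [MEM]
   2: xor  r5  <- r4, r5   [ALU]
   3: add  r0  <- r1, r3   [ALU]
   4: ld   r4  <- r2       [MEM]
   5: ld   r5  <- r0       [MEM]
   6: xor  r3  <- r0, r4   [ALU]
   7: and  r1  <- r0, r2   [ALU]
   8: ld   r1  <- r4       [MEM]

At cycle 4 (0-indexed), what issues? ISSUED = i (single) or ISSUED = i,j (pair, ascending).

ISSUED = 7

t=0 i0:ld ; no-port MEM/MEM
t=1 i1/i2:st xor ; pair
t=2 i3/i4:add ld ; pair
t=3 i5/i6:ld xor ; pair
t=4 i7:and ; WAW r1
t=5 i8:ld ; tail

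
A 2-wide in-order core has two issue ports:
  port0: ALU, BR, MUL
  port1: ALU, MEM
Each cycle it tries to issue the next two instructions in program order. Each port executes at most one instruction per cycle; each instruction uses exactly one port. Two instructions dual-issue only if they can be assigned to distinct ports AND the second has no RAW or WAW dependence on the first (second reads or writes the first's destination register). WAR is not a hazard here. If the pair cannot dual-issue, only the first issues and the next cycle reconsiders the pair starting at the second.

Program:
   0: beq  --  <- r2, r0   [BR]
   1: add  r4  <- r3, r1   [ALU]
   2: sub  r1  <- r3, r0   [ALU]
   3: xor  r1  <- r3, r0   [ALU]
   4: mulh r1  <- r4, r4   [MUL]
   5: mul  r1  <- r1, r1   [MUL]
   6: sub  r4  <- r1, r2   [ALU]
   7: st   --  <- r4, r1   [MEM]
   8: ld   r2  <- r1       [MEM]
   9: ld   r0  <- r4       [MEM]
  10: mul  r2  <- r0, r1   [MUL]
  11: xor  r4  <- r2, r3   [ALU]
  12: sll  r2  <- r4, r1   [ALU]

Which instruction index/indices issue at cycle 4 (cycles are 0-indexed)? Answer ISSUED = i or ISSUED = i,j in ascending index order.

t=0 i0&i1:beq.BR/add.ALU ; 2-wide
t=1 i2:sub.ALU ; WAW r1
t=2 i3:xor.ALU ; WAW r1
t=3 i4:mulh.MUL ; no-port MUL/MUL
t=4 i5:mul.MUL ; RAW r1
t=5 i6:sub.ALU ; RAW r4
t=6 i7:st.MEM ; no-port MEM/MEM
t=7 i8:ld.MEM ; no-port MEM/MEM
t=8 i9:ld.MEM ; RAW r0
t=9 i10:mul.MUL ; RAW r2
t=10 i11:xor.ALU ; RAW r4
t=11 i12:sll.ALU ; tail

ISSUED = 5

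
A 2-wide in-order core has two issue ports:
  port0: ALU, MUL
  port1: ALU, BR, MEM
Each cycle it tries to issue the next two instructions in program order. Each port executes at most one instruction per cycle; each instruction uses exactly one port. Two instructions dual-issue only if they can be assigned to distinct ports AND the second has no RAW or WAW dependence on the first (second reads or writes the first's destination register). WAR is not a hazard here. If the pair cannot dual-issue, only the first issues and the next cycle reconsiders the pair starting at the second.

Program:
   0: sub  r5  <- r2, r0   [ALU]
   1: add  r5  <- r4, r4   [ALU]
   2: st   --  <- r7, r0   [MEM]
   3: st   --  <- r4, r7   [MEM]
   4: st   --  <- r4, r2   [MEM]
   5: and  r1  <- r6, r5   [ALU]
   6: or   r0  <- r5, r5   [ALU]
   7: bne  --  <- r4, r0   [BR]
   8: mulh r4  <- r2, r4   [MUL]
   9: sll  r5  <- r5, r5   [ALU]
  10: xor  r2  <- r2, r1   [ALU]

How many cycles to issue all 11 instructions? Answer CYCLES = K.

  cy0 -> i0 (sub.ALU) WAW r5
  cy1 -> i1&i2 (add.ALU/st.MEM) dual
  cy2 -> i3 (st.MEM) no-port MEM/MEM
  cy3 -> i4&i5 (st.MEM/and.ALU) dual
  cy4 -> i6 (or.ALU) RAW r0
  cy5 -> i7&i8 (bne.BR/mulh.MUL) dual
  cy6 -> i9&i10 (sll.ALU/xor.ALU) dual

CYCLES = 7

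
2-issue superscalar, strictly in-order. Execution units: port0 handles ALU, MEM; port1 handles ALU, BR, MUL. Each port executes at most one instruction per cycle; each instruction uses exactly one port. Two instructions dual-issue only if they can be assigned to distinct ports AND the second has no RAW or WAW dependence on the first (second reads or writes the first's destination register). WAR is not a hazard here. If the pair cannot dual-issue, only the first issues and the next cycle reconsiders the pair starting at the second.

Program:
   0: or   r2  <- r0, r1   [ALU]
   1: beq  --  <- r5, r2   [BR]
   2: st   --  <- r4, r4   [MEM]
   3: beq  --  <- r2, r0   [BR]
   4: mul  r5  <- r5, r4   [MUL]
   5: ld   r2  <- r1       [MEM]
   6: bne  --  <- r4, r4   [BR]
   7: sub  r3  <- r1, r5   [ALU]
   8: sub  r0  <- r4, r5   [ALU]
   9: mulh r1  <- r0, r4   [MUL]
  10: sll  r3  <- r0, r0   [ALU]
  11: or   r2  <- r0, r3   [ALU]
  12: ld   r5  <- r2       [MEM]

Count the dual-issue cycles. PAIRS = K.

[0] i0  or  -- RAW r2
[1] i1/i2  beq;st  -- 2-wide
[2] i3  beq  -- no-port BR/MUL
[3] i4/i5  mul;ld  -- 2-wide
[4] i6/i7  bne;sub  -- 2-wide
[5] i8  sub  -- RAW r0
[6] i9/i10  mulh;sll  -- 2-wide
[7] i11  or  -- RAW r2
[8] i12  ld  -- tail

PAIRS = 4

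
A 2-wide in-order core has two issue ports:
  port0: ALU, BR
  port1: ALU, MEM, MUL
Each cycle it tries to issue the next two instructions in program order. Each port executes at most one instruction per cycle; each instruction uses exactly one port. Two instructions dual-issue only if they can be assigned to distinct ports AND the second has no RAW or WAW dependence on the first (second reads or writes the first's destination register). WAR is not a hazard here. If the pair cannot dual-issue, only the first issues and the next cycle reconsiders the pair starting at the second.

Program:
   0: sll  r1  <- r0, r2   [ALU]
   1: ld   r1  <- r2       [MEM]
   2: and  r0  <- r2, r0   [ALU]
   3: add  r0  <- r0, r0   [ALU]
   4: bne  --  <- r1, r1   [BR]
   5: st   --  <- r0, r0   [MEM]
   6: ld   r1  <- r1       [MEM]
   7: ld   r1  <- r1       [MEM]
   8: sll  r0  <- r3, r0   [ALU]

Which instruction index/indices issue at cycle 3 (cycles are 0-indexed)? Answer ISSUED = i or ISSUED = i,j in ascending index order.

  cy0 -> i0 (sll.ALU) WAW r1
  cy1 -> i1/i2 (ld.MEM and.ALU) 2-wide
  cy2 -> i3/i4 (add.ALU bne.BR) 2-wide
  cy3 -> i5 (st.MEM) no-port MEM/MEM
  cy4 -> i6 (ld.MEM) no-port MEM/MEM
  cy5 -> i7/i8 (ld.MEM sll.ALU) 2-wide

ISSUED = 5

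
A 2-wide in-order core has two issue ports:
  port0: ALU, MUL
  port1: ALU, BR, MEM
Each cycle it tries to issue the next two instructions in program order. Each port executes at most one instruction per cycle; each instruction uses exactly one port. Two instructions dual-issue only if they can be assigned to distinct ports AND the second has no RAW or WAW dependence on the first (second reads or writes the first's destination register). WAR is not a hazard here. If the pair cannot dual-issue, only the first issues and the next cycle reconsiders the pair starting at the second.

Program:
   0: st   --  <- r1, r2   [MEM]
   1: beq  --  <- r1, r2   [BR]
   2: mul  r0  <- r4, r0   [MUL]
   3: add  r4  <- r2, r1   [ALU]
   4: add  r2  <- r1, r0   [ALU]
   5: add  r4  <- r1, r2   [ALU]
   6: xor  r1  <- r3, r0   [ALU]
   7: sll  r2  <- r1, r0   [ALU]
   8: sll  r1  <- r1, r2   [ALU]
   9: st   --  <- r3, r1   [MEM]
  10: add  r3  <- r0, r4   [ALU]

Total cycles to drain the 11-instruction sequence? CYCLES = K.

0. st @i0  | no-port MEM/BR
1. beq mul @i1&i2  | pair
2. add add @i3&i4  | pair
3. add xor @i5&i6  | pair
4. sll @i7  | RAW r2
5. sll @i8  | RAW r1
6. st add @i9&i10  | pair

CYCLES = 7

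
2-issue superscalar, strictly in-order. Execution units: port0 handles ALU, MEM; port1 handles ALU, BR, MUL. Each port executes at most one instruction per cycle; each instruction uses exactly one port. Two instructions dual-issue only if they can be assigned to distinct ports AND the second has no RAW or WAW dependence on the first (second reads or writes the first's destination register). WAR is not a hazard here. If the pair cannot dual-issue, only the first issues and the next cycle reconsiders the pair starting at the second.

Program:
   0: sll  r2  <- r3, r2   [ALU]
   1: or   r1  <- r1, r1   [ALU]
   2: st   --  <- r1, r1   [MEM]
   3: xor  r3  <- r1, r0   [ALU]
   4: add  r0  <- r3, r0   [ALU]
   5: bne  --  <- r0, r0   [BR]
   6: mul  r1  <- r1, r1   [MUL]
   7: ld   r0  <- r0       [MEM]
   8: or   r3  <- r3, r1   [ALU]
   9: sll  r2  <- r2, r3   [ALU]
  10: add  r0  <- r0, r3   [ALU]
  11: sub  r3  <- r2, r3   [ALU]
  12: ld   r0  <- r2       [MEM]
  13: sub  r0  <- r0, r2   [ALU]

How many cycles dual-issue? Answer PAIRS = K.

[0] i0,i1  sll or  -- pair
[1] i2,i3  st xor  -- pair
[2] i4  add  -- RAW r0
[3] i5  bne  -- no-port BR/MUL
[4] i6,i7  mul ld  -- pair
[5] i8  or  -- RAW r3
[6] i9,i10  sll add  -- pair
[7] i11,i12  sub ld  -- pair
[8] i13  sub  -- tail

PAIRS = 5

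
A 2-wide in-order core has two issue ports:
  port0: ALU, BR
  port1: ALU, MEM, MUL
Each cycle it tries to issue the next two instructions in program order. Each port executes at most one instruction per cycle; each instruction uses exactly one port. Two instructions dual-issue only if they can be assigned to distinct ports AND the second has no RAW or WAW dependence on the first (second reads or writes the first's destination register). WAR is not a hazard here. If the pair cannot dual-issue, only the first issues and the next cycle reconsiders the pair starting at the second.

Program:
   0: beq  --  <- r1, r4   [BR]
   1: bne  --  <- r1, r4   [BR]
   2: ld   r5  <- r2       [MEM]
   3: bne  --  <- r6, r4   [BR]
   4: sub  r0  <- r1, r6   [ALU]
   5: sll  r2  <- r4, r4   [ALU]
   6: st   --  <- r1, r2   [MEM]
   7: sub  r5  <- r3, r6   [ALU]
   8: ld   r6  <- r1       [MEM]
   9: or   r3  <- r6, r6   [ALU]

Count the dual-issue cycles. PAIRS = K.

PAIRS = 3

t=0 i0:beq ; no-port BR/BR
t=1 i1+i2:bne/ld ; pair
t=2 i3+i4:bne/sub ; pair
t=3 i5:sll ; RAW r2
t=4 i6+i7:st/sub ; pair
t=5 i8:ld ; RAW r6
t=6 i9:or ; tail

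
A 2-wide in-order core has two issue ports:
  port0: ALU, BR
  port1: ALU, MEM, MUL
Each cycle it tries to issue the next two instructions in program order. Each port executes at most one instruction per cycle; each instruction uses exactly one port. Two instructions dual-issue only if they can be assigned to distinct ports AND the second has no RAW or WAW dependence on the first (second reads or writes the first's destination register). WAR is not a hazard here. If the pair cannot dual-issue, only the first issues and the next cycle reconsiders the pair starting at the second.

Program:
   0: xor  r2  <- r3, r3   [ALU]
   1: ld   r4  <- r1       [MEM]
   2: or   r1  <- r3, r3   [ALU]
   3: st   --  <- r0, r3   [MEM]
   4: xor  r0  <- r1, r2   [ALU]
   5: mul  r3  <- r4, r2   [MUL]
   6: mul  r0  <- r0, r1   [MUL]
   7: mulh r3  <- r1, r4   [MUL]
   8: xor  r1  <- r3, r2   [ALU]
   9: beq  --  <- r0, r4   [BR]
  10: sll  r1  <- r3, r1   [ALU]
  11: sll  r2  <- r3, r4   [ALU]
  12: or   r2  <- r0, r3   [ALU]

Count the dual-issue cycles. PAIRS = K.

PAIRS = 5

0. xor;ld @i0,i1  | dual
1. or;st @i2,i3  | dual
2. xor;mul @i4,i5  | dual
3. mul @i6  | no-port MUL/MUL
4. mulh @i7  | RAW r3
5. xor;beq @i8,i9  | dual
6. sll;sll @i10,i11  | dual
7. or @i12  | tail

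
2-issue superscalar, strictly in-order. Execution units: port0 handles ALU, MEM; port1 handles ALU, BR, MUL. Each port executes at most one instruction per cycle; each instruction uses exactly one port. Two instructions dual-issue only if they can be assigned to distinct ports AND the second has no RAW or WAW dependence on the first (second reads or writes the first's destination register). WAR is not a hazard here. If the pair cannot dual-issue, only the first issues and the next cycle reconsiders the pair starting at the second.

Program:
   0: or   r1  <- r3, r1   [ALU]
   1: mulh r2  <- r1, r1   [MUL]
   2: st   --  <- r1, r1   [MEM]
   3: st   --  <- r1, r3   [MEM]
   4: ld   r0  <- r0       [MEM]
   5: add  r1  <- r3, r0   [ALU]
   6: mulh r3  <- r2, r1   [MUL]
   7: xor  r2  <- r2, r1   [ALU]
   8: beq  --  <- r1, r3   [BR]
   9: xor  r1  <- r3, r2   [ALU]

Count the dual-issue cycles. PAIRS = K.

0. or @i0  | RAW r1
1. mulh;st @i1&i2  | dual
2. st @i3  | no-port MEM/MEM
3. ld @i4  | RAW r0
4. add @i5  | RAW r1
5. mulh;xor @i6&i7  | dual
6. beq;xor @i8&i9  | dual

PAIRS = 3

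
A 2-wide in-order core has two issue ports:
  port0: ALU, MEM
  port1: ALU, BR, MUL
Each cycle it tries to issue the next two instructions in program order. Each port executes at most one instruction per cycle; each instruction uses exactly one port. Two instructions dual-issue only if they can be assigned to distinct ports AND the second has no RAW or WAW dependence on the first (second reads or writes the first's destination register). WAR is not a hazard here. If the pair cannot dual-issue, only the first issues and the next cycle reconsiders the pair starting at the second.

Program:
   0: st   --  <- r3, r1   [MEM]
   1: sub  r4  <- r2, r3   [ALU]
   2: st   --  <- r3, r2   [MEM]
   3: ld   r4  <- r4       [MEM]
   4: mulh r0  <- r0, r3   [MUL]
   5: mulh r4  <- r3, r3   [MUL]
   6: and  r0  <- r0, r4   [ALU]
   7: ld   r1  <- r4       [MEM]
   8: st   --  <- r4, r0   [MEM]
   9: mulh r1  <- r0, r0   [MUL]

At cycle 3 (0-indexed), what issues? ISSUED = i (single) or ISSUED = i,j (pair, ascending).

0. st;sub @i0/i1  | pair
1. st @i2  | no-port MEM/MEM
2. ld;mulh @i3/i4  | pair
3. mulh @i5  | RAW r4
4. and;ld @i6/i7  | pair
5. st;mulh @i8/i9  | pair

ISSUED = 5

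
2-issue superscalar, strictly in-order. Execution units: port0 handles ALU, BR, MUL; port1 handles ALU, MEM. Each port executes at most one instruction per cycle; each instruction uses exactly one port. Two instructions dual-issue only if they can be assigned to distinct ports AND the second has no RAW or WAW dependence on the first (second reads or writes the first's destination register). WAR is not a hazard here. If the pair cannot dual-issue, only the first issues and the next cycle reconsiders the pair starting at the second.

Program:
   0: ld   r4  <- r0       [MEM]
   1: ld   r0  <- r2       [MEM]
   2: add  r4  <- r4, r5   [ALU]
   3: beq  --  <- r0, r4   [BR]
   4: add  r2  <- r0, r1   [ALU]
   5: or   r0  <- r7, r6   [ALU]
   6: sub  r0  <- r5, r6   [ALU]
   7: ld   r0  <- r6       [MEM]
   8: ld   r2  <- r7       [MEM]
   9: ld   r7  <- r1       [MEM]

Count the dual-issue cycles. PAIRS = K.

PAIRS = 2

#0 head=0: ld i0 no-port MEM/MEM
#1 head=1: ld+add i1/i2 2-wide
#2 head=3: beq+add i3/i4 2-wide
#3 head=5: or i5 WAW r0
#4 head=6: sub i6 WAW r0
#5 head=7: ld i7 no-port MEM/MEM
#6 head=8: ld i8 no-port MEM/MEM
#7 head=9: ld i9 tail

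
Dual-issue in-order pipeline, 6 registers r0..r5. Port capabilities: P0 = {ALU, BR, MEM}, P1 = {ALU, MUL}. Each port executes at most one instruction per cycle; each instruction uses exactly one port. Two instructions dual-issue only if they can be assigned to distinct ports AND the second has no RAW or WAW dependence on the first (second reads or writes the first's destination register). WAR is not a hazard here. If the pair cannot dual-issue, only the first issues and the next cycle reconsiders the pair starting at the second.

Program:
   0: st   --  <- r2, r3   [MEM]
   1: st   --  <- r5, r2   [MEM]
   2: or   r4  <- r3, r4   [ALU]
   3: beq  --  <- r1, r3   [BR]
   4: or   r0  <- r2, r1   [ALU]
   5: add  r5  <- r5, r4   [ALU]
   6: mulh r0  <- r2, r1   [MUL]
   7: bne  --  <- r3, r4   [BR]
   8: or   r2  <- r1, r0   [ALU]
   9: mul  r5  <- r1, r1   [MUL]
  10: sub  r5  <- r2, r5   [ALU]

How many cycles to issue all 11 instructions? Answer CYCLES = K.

  cy0 -> i0 (st.MEM) no-port MEM/MEM
  cy1 -> i1/i2 (st.MEM+or.ALU) dual
  cy2 -> i3/i4 (beq.BR+or.ALU) dual
  cy3 -> i5/i6 (add.ALU+mulh.MUL) dual
  cy4 -> i7/i8 (bne.BR+or.ALU) dual
  cy5 -> i9 (mul.MUL) RAW+WAW r5
  cy6 -> i10 (sub.ALU) tail

CYCLES = 7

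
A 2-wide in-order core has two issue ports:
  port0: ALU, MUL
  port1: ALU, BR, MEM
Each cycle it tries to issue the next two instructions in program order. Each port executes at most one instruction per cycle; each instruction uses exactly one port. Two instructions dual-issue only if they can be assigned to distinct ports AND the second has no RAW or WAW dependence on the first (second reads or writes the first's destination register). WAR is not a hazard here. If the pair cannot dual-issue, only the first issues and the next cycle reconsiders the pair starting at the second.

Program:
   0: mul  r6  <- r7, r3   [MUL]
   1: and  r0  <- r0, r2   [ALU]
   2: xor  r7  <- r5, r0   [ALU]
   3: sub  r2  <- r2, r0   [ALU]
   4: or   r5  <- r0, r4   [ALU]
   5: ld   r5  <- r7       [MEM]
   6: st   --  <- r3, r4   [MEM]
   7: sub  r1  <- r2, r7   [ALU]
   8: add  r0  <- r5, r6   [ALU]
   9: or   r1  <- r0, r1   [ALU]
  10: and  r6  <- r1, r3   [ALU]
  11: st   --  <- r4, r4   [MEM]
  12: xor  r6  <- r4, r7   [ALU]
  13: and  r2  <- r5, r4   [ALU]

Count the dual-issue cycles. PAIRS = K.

PAIRS = 5

[0] i0/i1  mul+and  -- 2-wide
[1] i2/i3  xor+sub  -- 2-wide
[2] i4  or  -- WAW r5
[3] i5  ld  -- no-port MEM/MEM
[4] i6/i7  st+sub  -- 2-wide
[5] i8  add  -- RAW r0
[6] i9  or  -- RAW r1
[7] i10/i11  and+st  -- 2-wide
[8] i12/i13  xor+and  -- 2-wide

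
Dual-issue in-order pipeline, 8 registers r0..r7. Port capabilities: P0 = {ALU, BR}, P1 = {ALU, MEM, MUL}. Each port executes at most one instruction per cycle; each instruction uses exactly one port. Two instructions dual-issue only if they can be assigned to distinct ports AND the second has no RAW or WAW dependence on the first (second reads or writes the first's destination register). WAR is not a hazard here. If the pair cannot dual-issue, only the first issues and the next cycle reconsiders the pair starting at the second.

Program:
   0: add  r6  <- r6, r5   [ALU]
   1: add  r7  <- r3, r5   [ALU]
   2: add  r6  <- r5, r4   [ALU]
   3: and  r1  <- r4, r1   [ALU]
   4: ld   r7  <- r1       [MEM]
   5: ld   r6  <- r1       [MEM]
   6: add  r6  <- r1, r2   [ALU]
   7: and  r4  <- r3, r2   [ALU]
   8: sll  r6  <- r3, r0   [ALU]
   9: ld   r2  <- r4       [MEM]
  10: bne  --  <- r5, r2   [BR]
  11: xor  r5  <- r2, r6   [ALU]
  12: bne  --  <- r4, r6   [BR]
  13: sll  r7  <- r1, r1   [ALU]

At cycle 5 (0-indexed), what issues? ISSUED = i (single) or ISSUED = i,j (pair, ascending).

ISSUED = 8,9

  cy0 -> i0/i1 (add/add) 2-wide
  cy1 -> i2/i3 (add/and) 2-wide
  cy2 -> i4 (ld) no-port MEM/MEM
  cy3 -> i5 (ld) WAW r6
  cy4 -> i6/i7 (add/and) 2-wide
  cy5 -> i8/i9 (sll/ld) 2-wide
  cy6 -> i10/i11 (bne/xor) 2-wide
  cy7 -> i12/i13 (bne/sll) 2-wide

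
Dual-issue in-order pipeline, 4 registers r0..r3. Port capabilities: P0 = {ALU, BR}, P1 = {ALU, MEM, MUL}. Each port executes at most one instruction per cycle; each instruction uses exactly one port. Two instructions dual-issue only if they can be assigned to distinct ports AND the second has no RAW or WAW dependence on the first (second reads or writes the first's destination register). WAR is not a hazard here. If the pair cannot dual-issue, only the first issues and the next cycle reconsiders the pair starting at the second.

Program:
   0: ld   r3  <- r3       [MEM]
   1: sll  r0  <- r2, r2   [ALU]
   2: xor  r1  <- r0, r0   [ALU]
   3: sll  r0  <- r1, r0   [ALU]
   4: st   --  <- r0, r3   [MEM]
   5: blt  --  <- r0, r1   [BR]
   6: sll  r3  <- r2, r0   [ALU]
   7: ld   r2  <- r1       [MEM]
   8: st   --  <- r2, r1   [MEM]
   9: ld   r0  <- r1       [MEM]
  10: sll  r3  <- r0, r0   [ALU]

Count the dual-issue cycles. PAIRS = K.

PAIRS = 3

  cy0 -> i0&i1 (ld.MEM/sll.ALU) pair
  cy1 -> i2 (xor.ALU) RAW r1
  cy2 -> i3 (sll.ALU) RAW r0
  cy3 -> i4&i5 (st.MEM/blt.BR) pair
  cy4 -> i6&i7 (sll.ALU/ld.MEM) pair
  cy5 -> i8 (st.MEM) no-port MEM/MEM
  cy6 -> i9 (ld.MEM) RAW r0
  cy7 -> i10 (sll.ALU) tail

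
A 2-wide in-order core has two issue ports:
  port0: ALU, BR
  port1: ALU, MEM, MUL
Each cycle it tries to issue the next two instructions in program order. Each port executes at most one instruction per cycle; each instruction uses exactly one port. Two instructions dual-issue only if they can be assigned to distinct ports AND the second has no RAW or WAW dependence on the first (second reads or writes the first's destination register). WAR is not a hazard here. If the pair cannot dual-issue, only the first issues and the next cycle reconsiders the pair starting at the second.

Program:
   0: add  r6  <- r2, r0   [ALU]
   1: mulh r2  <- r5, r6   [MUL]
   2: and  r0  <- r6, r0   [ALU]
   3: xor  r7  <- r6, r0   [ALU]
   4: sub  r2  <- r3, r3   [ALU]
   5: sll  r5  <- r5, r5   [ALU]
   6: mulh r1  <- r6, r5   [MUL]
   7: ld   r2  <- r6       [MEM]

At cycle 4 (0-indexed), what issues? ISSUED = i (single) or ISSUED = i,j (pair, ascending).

#0 head=0: add.ALU i0 RAW r6
#1 head=1: mulh.MUL;and.ALU i1+i2 dual
#2 head=3: xor.ALU;sub.ALU i3+i4 dual
#3 head=5: sll.ALU i5 RAW r5
#4 head=6: mulh.MUL i6 no-port MUL/MEM
#5 head=7: ld.MEM i7 tail

ISSUED = 6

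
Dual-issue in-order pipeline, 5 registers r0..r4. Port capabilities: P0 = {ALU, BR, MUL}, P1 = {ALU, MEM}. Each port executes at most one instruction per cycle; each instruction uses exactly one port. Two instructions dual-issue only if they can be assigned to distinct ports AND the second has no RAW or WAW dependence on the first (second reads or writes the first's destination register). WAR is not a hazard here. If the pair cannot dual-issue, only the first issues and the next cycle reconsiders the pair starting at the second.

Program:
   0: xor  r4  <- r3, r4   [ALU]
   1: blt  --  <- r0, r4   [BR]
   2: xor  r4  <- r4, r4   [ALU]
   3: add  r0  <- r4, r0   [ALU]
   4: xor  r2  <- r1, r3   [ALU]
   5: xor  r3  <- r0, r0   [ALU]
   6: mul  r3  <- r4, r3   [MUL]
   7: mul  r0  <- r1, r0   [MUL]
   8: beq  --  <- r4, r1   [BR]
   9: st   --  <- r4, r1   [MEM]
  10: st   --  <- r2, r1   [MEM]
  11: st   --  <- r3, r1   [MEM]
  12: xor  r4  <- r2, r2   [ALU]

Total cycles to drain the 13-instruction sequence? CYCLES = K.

CYCLES = 9

  cy0 -> i0 (xor.ALU) RAW r4
  cy1 -> i1,i2 (blt.BR;xor.ALU) 2-wide
  cy2 -> i3,i4 (add.ALU;xor.ALU) 2-wide
  cy3 -> i5 (xor.ALU) RAW+WAW r3
  cy4 -> i6 (mul.MUL) no-port MUL/MUL
  cy5 -> i7 (mul.MUL) no-port MUL/BR
  cy6 -> i8,i9 (beq.BR;st.MEM) 2-wide
  cy7 -> i10 (st.MEM) no-port MEM/MEM
  cy8 -> i11,i12 (st.MEM;xor.ALU) 2-wide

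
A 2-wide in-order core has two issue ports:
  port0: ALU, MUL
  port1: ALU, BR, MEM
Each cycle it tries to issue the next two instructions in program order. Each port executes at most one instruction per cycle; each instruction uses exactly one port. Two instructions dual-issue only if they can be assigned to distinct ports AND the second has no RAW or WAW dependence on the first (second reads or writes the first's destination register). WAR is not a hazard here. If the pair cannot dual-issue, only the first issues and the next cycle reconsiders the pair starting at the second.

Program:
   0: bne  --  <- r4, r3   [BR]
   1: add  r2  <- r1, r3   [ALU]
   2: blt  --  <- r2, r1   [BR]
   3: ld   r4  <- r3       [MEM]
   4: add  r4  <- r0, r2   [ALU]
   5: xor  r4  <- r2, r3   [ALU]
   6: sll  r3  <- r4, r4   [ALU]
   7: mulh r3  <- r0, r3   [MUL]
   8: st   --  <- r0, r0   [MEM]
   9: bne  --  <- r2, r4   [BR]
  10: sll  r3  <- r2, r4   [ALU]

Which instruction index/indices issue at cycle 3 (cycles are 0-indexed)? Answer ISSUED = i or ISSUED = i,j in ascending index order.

[0] i0+i1  bne/add  -- pair
[1] i2  blt  -- no-port BR/MEM
[2] i3  ld  -- WAW r4
[3] i4  add  -- WAW r4
[4] i5  xor  -- RAW r4
[5] i6  sll  -- RAW+WAW r3
[6] i7+i8  mulh/st  -- pair
[7] i9+i10  bne/sll  -- pair

ISSUED = 4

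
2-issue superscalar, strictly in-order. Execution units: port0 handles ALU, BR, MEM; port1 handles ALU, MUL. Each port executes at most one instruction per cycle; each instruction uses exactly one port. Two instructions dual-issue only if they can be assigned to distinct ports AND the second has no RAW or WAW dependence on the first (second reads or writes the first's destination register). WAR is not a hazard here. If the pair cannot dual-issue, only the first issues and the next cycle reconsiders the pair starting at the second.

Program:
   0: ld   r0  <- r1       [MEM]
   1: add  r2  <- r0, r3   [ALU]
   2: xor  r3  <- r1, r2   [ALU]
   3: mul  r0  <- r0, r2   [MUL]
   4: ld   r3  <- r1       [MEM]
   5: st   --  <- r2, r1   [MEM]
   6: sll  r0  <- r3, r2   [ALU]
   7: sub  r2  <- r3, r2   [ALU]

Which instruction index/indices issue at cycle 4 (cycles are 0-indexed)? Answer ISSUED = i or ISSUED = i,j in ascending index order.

ISSUED = 5,6

c0: i0 ld  RAW r0
c1: i1 add  RAW r2
c2: i2&i3 xor mul  2-wide
c3: i4 ld  no-port MEM/MEM
c4: i5&i6 st sll  2-wide
c5: i7 sub  tail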